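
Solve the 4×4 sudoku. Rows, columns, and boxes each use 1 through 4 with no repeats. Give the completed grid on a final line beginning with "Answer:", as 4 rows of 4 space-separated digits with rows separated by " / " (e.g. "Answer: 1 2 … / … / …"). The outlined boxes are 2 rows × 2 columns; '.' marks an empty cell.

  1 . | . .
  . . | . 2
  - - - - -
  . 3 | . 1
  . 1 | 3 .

Step 1. [r1c3∈{4}] r1c3 has the single candidate 4. So r1c3=4.
Step 2. [r3c1∈{2,4}] in row 3, 4 fits only at r3c1 ⇒ r3c1=4.
Step 3. [r3c3∈{2}] r3c3's peers cover all but 2, so r3c3=2.
Step 4. [r1c4∈{3}] nothing but 3 survives at r1c4. So r1c4=3.
Step 5. [r4c4∈{4}] r4c4 is down to just 4 ⇒ r4c4=4.
Step 6. [r4c1∈{2}] r4c1's peers cover all but 2, so r4c1=2.
Step 7. [r1c2∈{2}] only 2 remains possible at r1c2, so r1c2=2.
Step 8. [r2c2∈{4}] nothing but 4 survives at r2c2. So r2c2=4.
Step 9. [r2c3∈{1}] r2c3's peers cover all but 1, so r2c3=1.
Step 10. [r2c1∈{3}] r2c1's peers cover all but 3, so r2c1=3.

Answer: 1 2 4 3 / 3 4 1 2 / 4 3 2 1 / 2 1 3 4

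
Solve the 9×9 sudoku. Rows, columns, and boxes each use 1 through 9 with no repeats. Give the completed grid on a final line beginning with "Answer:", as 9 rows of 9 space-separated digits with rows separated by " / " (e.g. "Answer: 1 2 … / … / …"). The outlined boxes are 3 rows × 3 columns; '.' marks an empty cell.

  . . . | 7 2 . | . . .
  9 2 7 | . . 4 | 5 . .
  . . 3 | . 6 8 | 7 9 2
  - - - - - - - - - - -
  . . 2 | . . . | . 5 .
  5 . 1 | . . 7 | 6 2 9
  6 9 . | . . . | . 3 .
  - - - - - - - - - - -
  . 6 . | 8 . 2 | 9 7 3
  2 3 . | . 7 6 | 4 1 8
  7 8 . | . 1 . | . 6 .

Step 1. [r5c2∈{4}] only 4 remains possible at r5c2, so r5c2=4.
Step 2. [r5c4∈{3}] nothing but 3 survives at r5c4 ⇒ r5c4=3.
Step 3. [r2c4∈{1}] r2c4 is down to just 1, so r2c4=1.
Step 4. [r3c4∈{5}] r3c4 is down to just 5 ⇒ r3c4=5.
Step 5. [r4c5∈{4,8,9}] col 5 places 9 nowhere but r4c5. So r4c5=9.
Step 6. [r1c8∈{4,8}] col 8 places 4 nowhere but r1c8 ⇒ r1c8=4.
Step 7. [r8c3∈{5,9}] across row 8, 5 lands solely at r8c3. So r8c3=5.
Step 8. [r6c3∈{8}] only 8 remains possible at r6c3, so r6c3=8.
Step 9. [r6c7∈{1}] nothing but 1 survives at r6c7 ⇒ r6c7=1.
Step 10. [r7c3∈{4}] r7c3 has the single candidate 4. So r7c3=4.
Step 11. [r6c5∈{4,5}] in col 5, 4 fits only at r6c5, so r6c5=4.
Step 12. [r1c9∈{1,6}] 1 has one home in col 9: r1c9, so r1c9=1.
Step 13. [r9c6∈{3,5,9}] r9c6 is the only open cell in row 9 admitting 3, so r9c6=3.
Step 14. [r3c1∈{1,4}] r3c1 is the only open cell in row 3 admitting 4 ⇒ r3c1=4.
Step 15. [r1c1∈{8}] only 8 remains possible at r1c1 ⇒ r1c1=8.
Step 16. [r8c4∈{9}] only 9 remains possible at r8c4, so r8c4=9.
Step 17. [r6c9∈{7}] r6c9 has the single candidate 7 ⇒ r6c9=7.
Step 18. [r9c4∈{4}] r9c4's peers cover all but 4. So r9c4=4.
Step 19. [r4c9∈{4}] nothing but 4 survives at r4c9 ⇒ r4c9=4.
Step 20. [r9c3∈{9}] r9c3 has the single candidate 9. So r9c3=9.
Step 21. [r4c7∈{8}] r4c7's peers cover all but 8. So r4c7=8.
Step 22. [r5c5∈{8}] r5c5 has the single candidate 8 ⇒ r5c5=8.
Step 23. [r4c4∈{6}] nothing but 6 survives at r4c4, so r4c4=6.
Step 24. [r2c5∈{3}] only 3 remains possible at r2c5 ⇒ r2c5=3.
Step 25. [r7c5∈{5}] r7c5's peers cover all but 5, so r7c5=5.
Step 26. [r1c2∈{5}] r1c2 has the single candidate 5, so r1c2=5.
Step 27. [r4c2∈{7}] only 7 remains possible at r4c2. So r4c2=7.
Step 28. [r4c6∈{1}] only 1 remains possible at r4c6. So r4c6=1.
Step 29. [r1c7∈{3}] r1c7 has the single candidate 3, so r1c7=3.
Step 30. [r2c9∈{6}] r2c9's peers cover all but 6 ⇒ r2c9=6.
Step 31. [r2c8∈{8}] r2c8's peers cover all but 8, so r2c8=8.
Step 32. [r9c9∈{5}] r9c9's peers cover all but 5, so r9c9=5.
Step 33. [r1c3∈{6}] r1c3 has the single candidate 6. So r1c3=6.
Step 34. [r6c4∈{2}] r6c4 has the single candidate 2, so r6c4=2.
Step 35. [r9c7∈{2}] r9c7 has the single candidate 2 ⇒ r9c7=2.
Step 36. [r4c1∈{3}] nothing but 3 survives at r4c1. So r4c1=3.
Step 37. [r6c6∈{5}] only 5 remains possible at r6c6, so r6c6=5.
Step 38. [r7c1∈{1}] r7c1 is down to just 1. So r7c1=1.
Step 39. [r3c2∈{1}] nothing but 1 survives at r3c2, so r3c2=1.
Step 40. [r1c6∈{9}] r1c6's peers cover all but 9. So r1c6=9.

Answer: 8 5 6 7 2 9 3 4 1 / 9 2 7 1 3 4 5 8 6 / 4 1 3 5 6 8 7 9 2 / 3 7 2 6 9 1 8 5 4 / 5 4 1 3 8 7 6 2 9 / 6 9 8 2 4 5 1 3 7 / 1 6 4 8 5 2 9 7 3 / 2 3 5 9 7 6 4 1 8 / 7 8 9 4 1 3 2 6 5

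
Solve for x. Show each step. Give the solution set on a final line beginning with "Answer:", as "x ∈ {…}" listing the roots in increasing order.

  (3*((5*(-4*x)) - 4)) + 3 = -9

Step 1. [(3*((5*(-4*x)) - 4)) + 3 = -9] 3 divides every term; factor it out ⇒ factor: ((5*(-4*x)) - 4) + 1 = -3.
Step 2. [((5*(-4*x)) - 4) + 1 = -3] 1 comes off first (subtract 1), so sub: (5*(-4*x)) - 4 = -4.
Step 3. [(5*(-4*x)) - 4 = -4] -4 is outermost — add 4 both sides ⇒ sub: 5*(-4*x) = 0.
Step 4. [5*(-4*x) = 0] 5·(inner) — divide through by 5 ⇒ div: -4*x = 0.
Step 5. [-4*x = 0] -4 out front; divide by -4 ⇒ div: x = 0.

Answer: x ∈ {0}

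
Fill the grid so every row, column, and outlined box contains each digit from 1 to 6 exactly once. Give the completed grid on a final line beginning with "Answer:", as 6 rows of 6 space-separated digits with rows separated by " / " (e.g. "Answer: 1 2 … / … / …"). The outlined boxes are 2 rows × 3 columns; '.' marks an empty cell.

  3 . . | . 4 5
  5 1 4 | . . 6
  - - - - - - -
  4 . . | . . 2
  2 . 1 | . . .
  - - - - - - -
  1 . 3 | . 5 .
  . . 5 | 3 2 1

Step 1. [r3c3∈{6}] r3c3's peers cover all but 6, so r3c3=6.
Step 2. [r4c6∈{3,4}] r4c6 is the only open cell in col 6 admitting 3, so r4c6=3.
Step 3. [r5c4∈{4,6}] r5c4 is the only open cell in box 6 admitting 6 ⇒ r5c4=6.
Step 4. [r6c2∈{4,6}] in row 6, 4 fits only at r6c2 ⇒ r6c2=4.
Step 5. [r1c4∈{1,2}] 1 has one home in row 1: r1c4 ⇒ r1c4=1.
Step 6. [r4c2∈{5}] r4c2 is down to just 5, so r4c2=5.
Step 7. [r1c3∈{2}] nothing but 2 survives at r1c3, so r1c3=2.
Step 8. [r3c2∈{3}] only 3 remains possible at r3c2. So r3c2=3.
Step 9. [r3c4∈{5}] nothing but 5 survives at r3c4 ⇒ r3c4=5.
Step 10. [r2c5∈{3}] only 3 remains possible at r2c5. So r2c5=3.
Step 11. [r4c4∈{4}] r4c4 is down to just 4, so r4c4=4.
Step 12. [r5c2∈{2}] r5c2's peers cover all but 2. So r5c2=2.
Step 13. [r3c5∈{1}] only 1 remains possible at r3c5, so r3c5=1.
Step 14. [r1c2∈{6}] r1c2 is down to just 6 ⇒ r1c2=6.
Step 15. [r6c1∈{6}] only 6 remains possible at r6c1. So r6c1=6.
Step 16. [r2c4∈{2}] only 2 remains possible at r2c4. So r2c4=2.
Step 17. [r5c6∈{4}] only 4 remains possible at r5c6, so r5c6=4.
Step 18. [r4c5∈{6}] nothing but 6 survives at r4c5. So r4c5=6.

Answer: 3 6 2 1 4 5 / 5 1 4 2 3 6 / 4 3 6 5 1 2 / 2 5 1 4 6 3 / 1 2 3 6 5 4 / 6 4 5 3 2 1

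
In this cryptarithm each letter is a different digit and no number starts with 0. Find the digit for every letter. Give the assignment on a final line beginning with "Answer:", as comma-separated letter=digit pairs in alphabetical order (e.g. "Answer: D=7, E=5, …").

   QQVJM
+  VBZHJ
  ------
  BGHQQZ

Step 1. [col 1: M + J ≡ Z (mod 10)] several values work for J in column 1 (M + J ≡ Z (mod 10), carry-in 0); try J=7. So J=7.
Step 2. [col 1: M + J ≡ Z (mod 10)] no forcing yet in column 1 (carry-in 0); Z=3 is free and consistent — try it ⇒ Z=3.
Step 3. [col 1: M + J ≡ Z (mod 10)] column 1 reads M+J+carry(0)=Z with J=7, Z=3; with digits 3,7 already taken and all letters distinct, the only value for M is 6. So M=6.
Step 4. [B] B is the leading digit of a 6-digit sum of two 5-digit numbers; the final carry is exactly 1, so B=1.
Step 5. [col 2: J + H ≡ Q (mod 10)] Q=2 is one option consistent with column 2 (J + H ≡ Q (mod 10), carry-in 1) — take it ⇒ Q=2.
Step 6. [col 2: J + H ≡ Q (mod 10)] column 2: given J=7, Q=2, carry-in 1, and digits 1,2,3,6,7 already taken and all letters distinct, J+H≡Q (mod 10) forces H=4. So H=4.
Step 7. [col 3: V + Z ≡ Q (mod 10)] column 3 reads V+Z+carry(1)=Q with Z=3, Q=2; with digits 1,2,3,4,6,7 already taken and all letters distinct, the only value for V is 8 ⇒ V=8.
Step 8. [col 5: Q + V ≡ G (mod 10)] in column 5 we have Q+V≡G with carry-in 0; given Q=2, V=8 and digits 1,2,3,4,6,7,8 already taken and all letters distinct, that pins G to 0, so G=0.

Answer: B=1, G=0, H=4, J=7, M=6, Q=2, V=8, Z=3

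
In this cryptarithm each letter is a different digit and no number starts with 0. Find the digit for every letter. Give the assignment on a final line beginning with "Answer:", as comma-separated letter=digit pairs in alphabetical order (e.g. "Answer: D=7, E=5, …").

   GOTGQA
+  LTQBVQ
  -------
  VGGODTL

Step 1. [col 1: A + Q ≡ L (mod 10)] no forcing yet in column 1 (carry-in 0); Q=6 is free and consistent — try it, so Q=6.
Step 2. [V] V is the leading digit of a 7-digit sum of two 6-digit numbers; the final carry is exactly 1, so V=1.
Step 3. [col 1: A + Q ≡ L (mod 10)] several values work for A in column 1 (A + Q ≡ L (mod 10), carry-in 0); try A=3, so A=3.
Step 4. [col 1: A + Q ≡ L (mod 10)] from column 1 (A=3, Q=6, carry-in 0, digits 1,3,6 already taken and all letters distinct): L must equal 9 ⇒ L=9.
Step 5. [col 2: Q + V ≡ T (mod 10)] in column 2 we have Q+V≡T with carry-in 0; given Q=6, V=1 and digits 1,3,6,9 already taken and all letters distinct, that pins T to 7 ⇒ T=7.
Step 6. [col 3: G + B ≡ D (mod 10)] several values work for D in column 3 (G + B ≡ D (mod 10), carry-in 0); try D=0, so D=0.
Step 7. [col 3: G + B ≡ D (mod 10)] several values work for G in column 3 (G + B ≡ D (mod 10), carry-in 0); try G=2. So G=2.
Step 8. [col 3: G + B ≡ D (mod 10)] from column 3 (G=2, D=0, carry-in 0, digits 0,1,2,3,6,7,9 already taken and all letters distinct): B must equal 8, so B=8.
Step 9. [col 4: T + Q ≡ O (mod 10)] column 4 reads T+Q+carry(1)=O with T=7, Q=6; with digits 0,1,2,3,6,7,8,9 already taken and all letters distinct, the only value for O is 4. So O=4.

Answer: A=3, B=8, D=0, G=2, L=9, O=4, Q=6, T=7, V=1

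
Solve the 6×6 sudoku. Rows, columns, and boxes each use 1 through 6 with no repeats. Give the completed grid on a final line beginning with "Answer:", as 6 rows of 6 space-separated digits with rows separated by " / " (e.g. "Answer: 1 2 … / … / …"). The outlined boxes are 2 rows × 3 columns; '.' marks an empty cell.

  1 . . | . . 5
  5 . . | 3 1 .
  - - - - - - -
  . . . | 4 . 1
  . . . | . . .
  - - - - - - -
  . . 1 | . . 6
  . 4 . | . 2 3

Step 1. [r4c6∈{2}] r4c6 is down to just 2. So r4c6=2.
Step 2. [r5c4∈{5}] nothing but 5 survives at r5c4. So r5c4=5.
Step 3. [r4c4∈{6}] only 6 remains possible at r4c4 ⇒ r4c4=6.
Step 4. [r1c5∈{4,6}] across col 5, 6 lands solely at r1c5 ⇒ r1c5=6.
Step 5. [r1c3∈{2,3,4}] row 1 places 4 nowhere but r1c3. So r1c3=4.
Step 6. [r1c2∈{2,3}] r1c2 is the only open cell in row 1 admitting 3, so r1c2=3.
Step 7. [r6c3∈{5,6}] row 6 places 5 nowhere but r6c3 ⇒ r6c3=5.
Step 8. [r4c3∈{3}] nothing but 3 survives at r4c3, so r4c3=3.
Step 9. [r5c2∈{2}] r5c2 has the single candidate 2, so r5c2=2.
Step 10. [r4c5∈{5}] r4c5's peers cover all but 5. So r4c5=5.
Step 11. [r3c1∈{2,6}] across col 1, 2 lands solely at r3c1, so r3c1=2.
Step 12. [r2c2∈{6}] r2c2 is down to just 6, so r2c2=6.
Step 13. [r5c5∈{4}] r5c5 is down to just 4, so r5c5=4.
Step 14. [r3c2∈{5}] nothing but 5 survives at r3c2. So r3c2=5.
Step 15. [r1c4∈{2}] r1c4 has the single candidate 2 ⇒ r1c4=2.
Step 16. [r3c3∈{6}] r3c3 has the single candidate 6, so r3c3=6.
Step 17. [r3c5∈{3}] r3c5 is down to just 3. So r3c5=3.
Step 18. [r6c4∈{1}] r6c4 has the single candidate 1 ⇒ r6c4=1.
Step 19. [r5c1∈{3}] r5c1 has the single candidate 3. So r5c1=3.
Step 20. [r2c3∈{2}] only 2 remains possible at r2c3. So r2c3=2.
Step 21. [r2c6∈{4}] r2c6 has the single candidate 4. So r2c6=4.
Step 22. [r4c2∈{1}] r4c2's peers cover all but 1, so r4c2=1.
Step 23. [r6c1∈{6}] only 6 remains possible at r6c1, so r6c1=6.
Step 24. [r4c1∈{4}] r4c1 has the single candidate 4. So r4c1=4.

Answer: 1 3 4 2 6 5 / 5 6 2 3 1 4 / 2 5 6 4 3 1 / 4 1 3 6 5 2 / 3 2 1 5 4 6 / 6 4 5 1 2 3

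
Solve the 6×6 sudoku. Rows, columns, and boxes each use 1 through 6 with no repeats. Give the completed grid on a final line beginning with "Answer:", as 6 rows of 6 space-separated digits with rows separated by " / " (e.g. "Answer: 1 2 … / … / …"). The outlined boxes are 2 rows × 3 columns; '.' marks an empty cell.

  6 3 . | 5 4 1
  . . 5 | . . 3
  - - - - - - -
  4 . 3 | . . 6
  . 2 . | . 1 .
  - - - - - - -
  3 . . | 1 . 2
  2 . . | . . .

Step 1. [r6c5∈{3,5,6}] across col 5, 3 lands solely at r6c5 ⇒ r6c5=3.
Step 2. [r6c3∈{1,4,6}] in col 3, 1 fits only at r6c3. So r6c3=1.
Step 3. [r2c2∈{1,4}] in row 2, 4 fits only at r2c2 ⇒ r2c2=4.
Step 4. [r3c4∈{2}] nothing but 2 survives at r3c4. So r3c4=2.
Step 5. [r3c5∈{5}] nothing but 5 survives at r3c5 ⇒ r3c5=5.
Step 6. [r5c5∈{6}] nothing but 6 survives at r5c5. So r5c5=6.
Step 7. [r6c4∈{4}] only 4 remains possible at r6c4, so r6c4=4.
Step 8. [r5c2∈{5}] r5c2 has the single candidate 5, so r5c2=5.
Step 9. [r1c3∈{2}] only 2 remains possible at r1c3. So r1c3=2.
Step 10. [r5c3∈{4}] r5c3 has the single candidate 4, so r5c3=4.
Step 11. [r4c1∈{5}] r4c1's peers cover all but 5. So r4c1=5.
Step 12. [r6c6∈{5}] r6c6's peers cover all but 5. So r6c6=5.
Step 13. [r4c6∈{4}] only 4 remains possible at r4c6, so r4c6=4.
Step 14. [r2c1∈{1}] nothing but 1 survives at r2c1, so r2c1=1.
Step 15. [r2c5∈{2}] r2c5 is down to just 2 ⇒ r2c5=2.
Step 16. [r2c4∈{6}] only 6 remains possible at r2c4. So r2c4=6.
Step 17. [r4c3∈{6}] only 6 remains possible at r4c3, so r4c3=6.
Step 18. [r6c2∈{6}] r6c2 is down to just 6 ⇒ r6c2=6.
Step 19. [r3c2∈{1}] r3c2's peers cover all but 1. So r3c2=1.
Step 20. [r4c4∈{3}] r4c4 is down to just 3 ⇒ r4c4=3.

Answer: 6 3 2 5 4 1 / 1 4 5 6 2 3 / 4 1 3 2 5 6 / 5 2 6 3 1 4 / 3 5 4 1 6 2 / 2 6 1 4 3 5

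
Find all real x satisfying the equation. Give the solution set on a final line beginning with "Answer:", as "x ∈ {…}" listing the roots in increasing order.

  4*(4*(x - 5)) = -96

Step 1. [4*(4*(x - 5)) = -96] leading coefficient 4: divide by 4, so div: 4*(x - 5) = -24.
Step 2. [4*(x - 5) = -24] 4·(inner) — divide through by 4. So div: x - 5 = -6.
Step 3. [x - 5 = -6] the outer -5 inverts by adding 5 ⇒ sub: x = -1.

Answer: x ∈ {-1}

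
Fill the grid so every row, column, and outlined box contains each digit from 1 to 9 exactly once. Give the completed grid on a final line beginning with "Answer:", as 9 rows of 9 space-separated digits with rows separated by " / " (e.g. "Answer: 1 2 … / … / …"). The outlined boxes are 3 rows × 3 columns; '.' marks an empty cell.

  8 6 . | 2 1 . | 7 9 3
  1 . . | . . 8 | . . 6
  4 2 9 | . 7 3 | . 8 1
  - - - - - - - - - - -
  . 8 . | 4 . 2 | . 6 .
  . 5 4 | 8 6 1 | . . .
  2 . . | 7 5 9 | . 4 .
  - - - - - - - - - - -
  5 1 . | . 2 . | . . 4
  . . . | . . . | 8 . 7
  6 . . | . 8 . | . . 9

Step 1. [r6c2∈{3}] r6c2 has the single candidate 3, so r6c2=3.
Step 2. [r8c1∈{3,9}] across col 1, 3 lands solely at r8c1. So r8c1=3.
Step 3. [r3c7∈{5}] r3c7's peers cover all but 5, so r3c7=5.
Step 4. [r7c4∈{3,6,9}] r7c4 is the only open cell in row 7 admitting 9 ⇒ r7c4=9.
Step 5. [r8c5∈{4}] r8c5 is down to just 4, so r8c5=4.
Step 6. [r9c4∈{1,3,5}] 3 has one home in col 4: r9c4, so r9c4=3.
Step 7. [r2c8∈{2}] r2c8 is down to just 2 ⇒ r2c8=2.
Step 8. [r2c4∈{5}] r2c4 has the single candidate 5, so r2c4=5.
Step 9. [r9c7∈{1,2}] r9c7 is the only open cell in box 9 admitting 2 ⇒ r9c7=2.
Step 10. [r9c3∈{7}] r9c3 is down to just 7, so r9c3=7.
Step 11. [r9c8∈{1,5}] r9c8 is the only open cell in row 9 admitting 1. So r9c8=1.
Step 12. [r5c8∈{3,7}] across col 8, 7 lands solely at r5c8. So r5c8=7.
Step 13. [r5c7∈{3,9}] row 5 places 3 nowhere but r5c7, so r5c7=3.
Step 14. [r6c7∈{1}] only 1 remains possible at r6c7 ⇒ r6c7=1.
Step 15. [r7c7∈{6}] r7c7 is down to just 6, so r7c7=6.
Step 16. [r8c6∈{5,6}] col 6 places 6 nowhere but r8c6. So r8c6=6.
Step 17. [r4c1∈{7,9}] in row 4, 7 fits only at r4c1 ⇒ r4c1=7.
Step 18. [r6c3∈{6}] nothing but 6 survives at r6c3 ⇒ r6c3=6.
Step 19. [r8c3∈{2}] r8c3 is down to just 2 ⇒ r8c3=2.
Step 20. [r7c3∈{8}] r7c3 has the single candidate 8, so r7c3=8.
Step 21. [r1c6∈{4}] only 4 remains possible at r1c6, so r1c6=4.
Step 22. [r7c8∈{3}] r7c8's peers cover all but 3, so r7c8=3.
Step 23. [r5c1∈{9}] r5c1 has the single candidate 9. So r5c1=9.
Step 24. [r8c8∈{5}] r8c8's peers cover all but 5 ⇒ r8c8=5.
Step 25. [r6c9∈{8}] only 8 remains possible at r6c9, so r6c9=8.
Step 26. [r8c2∈{9}] r8c2 has the single candidate 9 ⇒ r8c2=9.
Step 27. [r2c5∈{9}] r2c5 has the single candidate 9 ⇒ r2c5=9.
Step 28. [r2c2∈{7}] r2c2's peers cover all but 7, so r2c2=7.
Step 29. [r4c3∈{1}] r4c3's peers cover all but 1. So r4c3=1.
Step 30. [r4c5∈{3}] r4c5's peers cover all but 3 ⇒ r4c5=3.
Step 31. [r1c3∈{5}] nothing but 5 survives at r1c3 ⇒ r1c3=5.
Step 32. [r4c7∈{9}] r4c7 is down to just 9 ⇒ r4c7=9.
Step 33. [r5c9∈{2}] r5c9 is down to just 2, so r5c9=2.
Step 34. [r2c7∈{4}] only 4 remains possible at r2c7. So r2c7=4.
Step 35. [r9c2∈{4}] only 4 remains possible at r9c2 ⇒ r9c2=4.
Step 36. [r4c9∈{5}] r4c9's peers cover all but 5 ⇒ r4c9=5.
Step 37. [r7c6∈{7}] only 7 remains possible at r7c6 ⇒ r7c6=7.
Step 38. [r2c3∈{3}] nothing but 3 survives at r2c3 ⇒ r2c3=3.
Step 39. [r9c6∈{5}] nothing but 5 survives at r9c6. So r9c6=5.
Step 40. [r3c4∈{6}] only 6 remains possible at r3c4 ⇒ r3c4=6.
Step 41. [r8c4∈{1}] r8c4 has the single candidate 1, so r8c4=1.

Answer: 8 6 5 2 1 4 7 9 3 / 1 7 3 5 9 8 4 2 6 / 4 2 9 6 7 3 5 8 1 / 7 8 1 4 3 2 9 6 5 / 9 5 4 8 6 1 3 7 2 / 2 3 6 7 5 9 1 4 8 / 5 1 8 9 2 7 6 3 4 / 3 9 2 1 4 6 8 5 7 / 6 4 7 3 8 5 2 1 9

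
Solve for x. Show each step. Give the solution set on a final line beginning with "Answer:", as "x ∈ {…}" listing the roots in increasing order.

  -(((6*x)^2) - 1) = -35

Step 1. [-(((6*x)^2) - 1) = -35] flip signs both sides. So neg: ((6*x)^2) - 1 = 35.
Step 2. [((6*x)^2) - 1 = 35] -1 is outermost — add 1 both sides, so sub: (6*x)^2 = 36.
Step 3. [(6*x)^2 = 36] √ both sides: 36 ≥ 0 gives two branches, so sqrt: 6*x = 6 or -6.
Step 4. [6*x = 6 or -6] LHS = 6·(…); ÷6 both sides. So div: x = 1 or -1.

Answer: x ∈ {-1, 1}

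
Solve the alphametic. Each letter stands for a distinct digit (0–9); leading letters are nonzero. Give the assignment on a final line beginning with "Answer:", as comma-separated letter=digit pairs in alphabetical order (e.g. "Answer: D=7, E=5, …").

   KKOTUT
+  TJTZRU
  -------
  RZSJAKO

Step 1. [R] R is the leading digit of a 7-digit sum of two 6-digit numbers; the final carry is exactly 1. So R=1.
Step 2. [col 1: T + U ≡ O (mod 10)] column 1 (T + U ≡ O (mod 10), carry-in 0) doesn't pin T yet; pick T=8 and continue, so T=8.
Step 3. [col 1: T + U ≡ O (mod 10)] column 1 (T + U ≡ O (mod 10), carry-in 0) doesn't pin O yet; pick O=3 and continue, so O=3.
Step 4. [col 1: T + U ≡ O (mod 10)] in column 1 we have T+U≡O with carry-in 0; given T=8, O=3 and digits 1,3,8 already taken and all letters distinct, that pins U to 5 ⇒ U=5.
Step 5. [col 2: U + R ≡ K (mod 10)] in column 2 we have U+R≡K with carry-in 1; given U=5, R=1 and digits 1,3,5,8 already taken and all letters distinct, that pins K to 7. So K=7.
Step 6. [col 3: T + Z ≡ A (mod 10)] several values work for Z in column 3 (T + Z ≡ A (mod 10), carry-in 0); try Z=6, so Z=6.
Step 7. [col 3: T + Z ≡ A (mod 10)] from column 3 (T=8, Z=6, carry-in 0, digits 1,3,5,6,7,8 already taken and all letters distinct): A must equal 4 ⇒ A=4.
Step 8. [col 4: O + T ≡ J (mod 10)] from column 4 (O=3, T=8, carry-in 1, digits 1,3,4,5,6,7,8 already taken and all letters distinct): J must equal 2, so J=2.
Step 9. [col 5: K + J ≡ S (mod 10)] column 5: given K=7, J=2, carry-in 1, and digits 1,2,3,4,5,6,7,8 already taken and all letters distinct, K+J≡S (mod 10) forces S=0, so S=0.

Answer: A=4, J=2, K=7, O=3, R=1, S=0, T=8, U=5, Z=6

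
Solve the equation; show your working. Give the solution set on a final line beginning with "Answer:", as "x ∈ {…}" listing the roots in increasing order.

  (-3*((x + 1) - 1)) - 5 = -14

Step 1. [(-3*((x + 1) - 1)) - 5 = -14] add 5: x sits inside (… - 5), so sub: -3*((x + 1) - 1) = -9.
Step 2. [-3*((x + 1) - 1) = -9] leading coefficient -3: divide by -3, so div: (x + 1) - 1 = 3.
Step 3. [(x + 1) - 1 = 3] peel the -1: add 1 from each side, so sub: x + 1 = 4.
Step 4. [x + 1 = 4] subtract 1: x sits inside (… + 1), so sub: x = 3.

Answer: x ∈ {3}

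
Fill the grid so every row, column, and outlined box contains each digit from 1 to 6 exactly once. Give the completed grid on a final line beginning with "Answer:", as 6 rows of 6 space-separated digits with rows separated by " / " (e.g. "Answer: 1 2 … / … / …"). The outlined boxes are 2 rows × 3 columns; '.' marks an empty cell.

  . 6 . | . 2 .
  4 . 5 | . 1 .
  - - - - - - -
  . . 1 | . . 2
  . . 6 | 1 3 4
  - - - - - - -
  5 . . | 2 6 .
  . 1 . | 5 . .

Step 1. [r1c3∈{3}] r1c3 is down to just 3, so r1c3=3.
Step 2. [r3c2∈{3,4,5}] across row 3, 4 lands solely at r3c2 ⇒ r3c2=4.
Step 3. [r6c6∈{3}] only 3 remains possible at r6c6. So r6c6=3.
Step 4. [r6c3∈{2,4}] across col 3, 2 lands solely at r6c3. So r6c3=2.
Step 5. [r3c4∈{6}] only 6 remains possible at r3c4. So r3c4=6.
Step 6. [r4c1∈{2}] nothing but 2 survives at r4c1, so r4c1=2.
Step 7. [r1c1∈{1}] r1c1 is down to just 1 ⇒ r1c1=1.
Step 8. [r6c5∈{4}] only 4 remains possible at r6c5, so r6c5=4.
Step 9. [r5c6∈{1}] r5c6 is down to just 1. So r5c6=1.
Step 10. [r5c3∈{4}] nothing but 4 survives at r5c3. So r5c3=4.
Step 11. [r2c4∈{3}] nothing but 3 survives at r2c4, so r2c4=3.
Step 12. [r3c1∈{3}] r3c1's peers cover all but 3 ⇒ r3c1=3.
Step 13. [r1c4∈{4}] r1c4's peers cover all but 4, so r1c4=4.
Step 14. [r2c6∈{6}] r2c6 has the single candidate 6. So r2c6=6.
Step 15. [r5c2∈{3}] nothing but 3 survives at r5c2, so r5c2=3.
Step 16. [r6c1∈{6}] r6c1's peers cover all but 6. So r6c1=6.
Step 17. [r3c5∈{5}] r3c5 is down to just 5, so r3c5=5.
Step 18. [r1c6∈{5}] r1c6 has the single candidate 5 ⇒ r1c6=5.
Step 19. [r2c2∈{2}] r2c2's peers cover all but 2 ⇒ r2c2=2.
Step 20. [r4c2∈{5}] r4c2 has the single candidate 5. So r4c2=5.

Answer: 1 6 3 4 2 5 / 4 2 5 3 1 6 / 3 4 1 6 5 2 / 2 5 6 1 3 4 / 5 3 4 2 6 1 / 6 1 2 5 4 3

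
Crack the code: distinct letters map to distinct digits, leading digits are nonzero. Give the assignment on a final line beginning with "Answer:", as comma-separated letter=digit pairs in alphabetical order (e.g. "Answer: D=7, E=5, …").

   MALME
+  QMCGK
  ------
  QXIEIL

Step 1. [Q] Q is the leading digit of a 6-digit sum of two 5-digit numbers; the final carry is exactly 1, so Q=1.
Step 2. [col 1: E + K ≡ L (mod 10)] several values work for L in column 1 (E + K ≡ L (mod 10), carry-in 0); try L=6, so L=6.
Step 3. [col 1: E + K ≡ L (mod 10)] several values work for E in column 1 (E + K ≡ L (mod 10), carry-in 0); try E=9 ⇒ E=9.
Step 4. [col 1: E + K ≡ L (mod 10)] column 1 reads E+K+carry(0)=L with E=9, L=6; with digits 1,6,9 already taken and all letters distinct, the only value for K is 7, so K=7.
Step 5. [col 2: M + G ≡ I (mod 10)] column 2 (M + G ≡ I (mod 10), carry-in 1) doesn't pin I yet; pick I=3 and continue, so I=3.
Step 6. [col 2: M + G ≡ I (mod 10)] several values work for M in column 2 (M + G ≡ I (mod 10), carry-in 1); try M=8 ⇒ M=8.
Step 7. [col 2: M + G ≡ I (mod 10)] column 2: given M=8, I=3, carry-in 1, and digits 1,3,6,7,8,9 already taken and all letters distinct, M+G≡I (mod 10) forces G=4, so G=4.
Step 8. [col 3: L + C ≡ E (mod 10)] column 3 reads L+C+carry(1)=E with L=6, E=9; with digits 1,3,4,6,7,8,9 already taken and all letters distinct, the only value for C is 2. So C=2.
Step 9. [col 4: A + M ≡ I (mod 10)] column 4 reads A+M+carry(0)=I with M=8, I=3; with digits 1,2,3,4,6,7,8,9 already taken and all letters distinct, the only value for A is 5, so A=5.
Step 10. [col 5: M + Q ≡ X (mod 10)] from column 5 (M=8, Q=1, carry-in 1, digits 1,2,3,4,5,6,7,8,9 already taken and all letters distinct): X must equal 0 ⇒ X=0.

Answer: A=5, C=2, E=9, G=4, I=3, K=7, L=6, M=8, Q=1, X=0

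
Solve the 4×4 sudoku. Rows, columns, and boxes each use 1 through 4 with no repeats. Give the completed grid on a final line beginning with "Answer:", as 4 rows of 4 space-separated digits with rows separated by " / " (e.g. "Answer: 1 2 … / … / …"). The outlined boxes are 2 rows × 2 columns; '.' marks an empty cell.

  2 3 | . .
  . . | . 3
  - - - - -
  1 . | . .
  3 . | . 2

Step 1. [r3c4∈{4}] nothing but 4 survives at r3c4 ⇒ r3c4=4.
Step 2. [r2c1∈{4}] r2c1 has the single candidate 4, so r2c1=4.
Step 3. [r4c3∈{1}] r4c3 is down to just 1 ⇒ r4c3=1.
Step 4. [r2c3∈{2}] r2c3 has the single candidate 2, so r2c3=2.
Step 5. [r4c2∈{4}] nothing but 4 survives at r4c2, so r4c2=4.
Step 6. [r3c2∈{2}] r3c2 has the single candidate 2 ⇒ r3c2=2.
Step 7. [r1c4∈{1}] r1c4 has the single candidate 1. So r1c4=1.
Step 8. [r2c2∈{1}] r2c2 is down to just 1 ⇒ r2c2=1.
Step 9. [r1c3∈{4}] r1c3 has the single candidate 4. So r1c3=4.
Step 10. [r3c3∈{3}] r3c3 has the single candidate 3 ⇒ r3c3=3.

Answer: 2 3 4 1 / 4 1 2 3 / 1 2 3 4 / 3 4 1 2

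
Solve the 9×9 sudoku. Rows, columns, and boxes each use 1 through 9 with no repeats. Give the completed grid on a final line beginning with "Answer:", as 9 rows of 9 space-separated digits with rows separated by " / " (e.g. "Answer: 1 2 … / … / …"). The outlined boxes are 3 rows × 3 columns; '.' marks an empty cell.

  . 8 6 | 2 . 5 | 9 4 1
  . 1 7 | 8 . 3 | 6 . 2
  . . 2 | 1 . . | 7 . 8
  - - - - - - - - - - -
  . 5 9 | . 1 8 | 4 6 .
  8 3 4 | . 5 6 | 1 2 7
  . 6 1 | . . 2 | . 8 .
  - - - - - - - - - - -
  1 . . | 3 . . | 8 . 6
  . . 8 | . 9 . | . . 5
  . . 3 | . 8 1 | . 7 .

Step 1. [r2c1∈{4,5,9}] across row 2, 9 lands solely at r2c1. So r2c1=9.
Step 2. [r3c2∈{4}] only 4 remains possible at r3c2. So r3c2=4.
Step 3. [r6c1∈{7}] only 7 remains possible at r6c1 ⇒ r6c1=7.
Step 4. [r9c9∈{4,9}] 4 has one home in col 9: r9c9. So r9c9=4.
Step 5. [r8c1∈{2,4,6}] 4 has one home in col 1: r8c1, so r8c1=4.
Step 6. [r8c6∈{7}] only 7 remains possible at r8c6, so r8c6=7.
Step 7. [r8c2∈{2}] r8c2's peers cover all but 2, so r8c2=2.
Step 8. [r3c1∈{3,5}] r3c1 is the only open cell in box 1 admitting 5. So r3c1=5.
Step 9. [r6c5∈{3,4}] r6c5 is the only open cell in col 5 admitting 3. So r6c5=3.
Step 10. [r6c4∈{4,9}] row 6 places 4 nowhere but r6c4, so r6c4=4.
Step 11. [r8c8∈{1,3}] 1 has one home in row 8: r8c8 ⇒ r8c8=1.
Step 12. [r7c5∈{2,4}] across row 7, 2 lands solely at r7c5 ⇒ r7c5=2.
Step 13. [r9c1∈{6}] r9c1's peers cover all but 6, so r9c1=6.
Step 14. [r9c2∈{9}] r9c2 has the single candidate 9 ⇒ r9c2=9.
Step 15. [r1c1∈{3}] r1c1's peers cover all but 3, so r1c1=3.
Step 16. [r3c8∈{3}] r3c8 is down to just 3, so r3c8=3.
Step 17. [r9c7∈{2}] only 2 remains possible at r9c7 ⇒ r9c7=2.
Step 18. [r2c5∈{4}] r2c5 has the single candidate 4. So r2c5=4.
Step 19. [r7c6∈{4}] nothing but 4 survives at r7c6. So r7c6=4.
Step 20. [r7c8∈{9}] only 9 remains possible at r7c8, so r7c8=9.
Step 21. [r5c4∈{9}] r5c4 is down to just 9. So r5c4=9.
Step 22. [r4c9∈{3}] r4c9 is down to just 3. So r4c9=3.
Step 23. [r9c4∈{5}] only 5 remains possible at r9c4, so r9c4=5.
Step 24. [r8c7∈{3}] r8c7 has the single candidate 3 ⇒ r8c7=3.
Step 25. [r8c4∈{6}] r8c4 has the single candidate 6, so r8c4=6.
Step 26. [r4c4∈{7}] only 7 remains possible at r4c4, so r4c4=7.
Step 27. [r7c3∈{5}] r7c3 is down to just 5, so r7c3=5.
Step 28. [r1c5∈{7}] r1c5 is down to just 7, so r1c5=7.
Step 29. [r2c8∈{5}] only 5 remains possible at r2c8, so r2c8=5.
Step 30. [r6c7∈{5}] r6c7 is down to just 5, so r6c7=5.
Step 31. [r7c2∈{7}] nothing but 7 survives at r7c2, so r7c2=7.
Step 32. [r3c5∈{6}] only 6 remains possible at r3c5, so r3c5=6.
Step 33. [r4c1∈{2}] nothing but 2 survives at r4c1, so r4c1=2.
Step 34. [r3c6∈{9}] r3c6's peers cover all but 9. So r3c6=9.
Step 35. [r6c9∈{9}] r6c9's peers cover all but 9, so r6c9=9.

Answer: 3 8 6 2 7 5 9 4 1 / 9 1 7 8 4 3 6 5 2 / 5 4 2 1 6 9 7 3 8 / 2 5 9 7 1 8 4 6 3 / 8 3 4 9 5 6 1 2 7 / 7 6 1 4 3 2 5 8 9 / 1 7 5 3 2 4 8 9 6 / 4 2 8 6 9 7 3 1 5 / 6 9 3 5 8 1 2 7 4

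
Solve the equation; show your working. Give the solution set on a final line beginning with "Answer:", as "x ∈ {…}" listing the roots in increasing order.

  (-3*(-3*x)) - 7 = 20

Step 1. [(-3*(-3*x)) - 7 = 20] -7 is outermost — add 7 both sides ⇒ sub: -3*(-3*x) = 27.
Step 2. [-3*(-3*x) = 27] leading coefficient -3: divide by -3, so div: -3*x = -9.
Step 3. [-3*x = -9] divide by the outer -3, so div: x = 3.

Answer: x ∈ {3}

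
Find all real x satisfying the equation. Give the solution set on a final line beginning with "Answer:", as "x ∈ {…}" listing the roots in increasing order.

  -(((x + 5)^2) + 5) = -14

Step 1. [-(((x + 5)^2) + 5) = -14] LHS negated; negate both sides, so neg: ((x + 5)^2) + 5 = 14.
Step 2. [((x + 5)^2) + 5 = 14] the outer +5 inverts by subtracting 5, so sub: (x + 5)^2 = 9.
Step 3. [(x + 5)^2 = 9] √ both sides: 9 ≥ 0 gives two branches, so sqrt: x + 5 = 3 or -3.
Step 4. [x + 5 = 3 or -3] +5 is outermost — subtract 5 both sides. So sub: x = -2 or -8.

Answer: x ∈ {-8, -2}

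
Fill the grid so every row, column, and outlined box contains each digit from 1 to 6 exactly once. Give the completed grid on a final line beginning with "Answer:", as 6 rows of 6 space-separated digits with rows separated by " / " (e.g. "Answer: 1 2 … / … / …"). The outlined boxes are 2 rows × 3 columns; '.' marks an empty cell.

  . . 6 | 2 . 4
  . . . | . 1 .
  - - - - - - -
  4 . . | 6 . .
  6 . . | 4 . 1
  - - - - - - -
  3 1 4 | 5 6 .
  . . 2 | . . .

Step 1. [r2c4∈{3}] r2c4's peers cover all but 3 ⇒ r2c4=3.
Step 2. [r2c3∈{5}] r2c3 has the single candidate 5, so r2c3=5.
Step 3. [r3c6∈{2,3,5}] in col 6, 5 fits only at r3c6. So r3c6=5.
Step 4. [r4c3∈{3}] only 3 remains possible at r4c3. So r4c3=3.
Step 5. [r3c2∈{2}] r3c2 has the single candidate 2 ⇒ r3c2=2.
Step 6. [r4c2∈{5}] nothing but 5 survives at r4c2, so r4c2=5.
Step 7. [r6c6∈{3}] only 3 remains possible at r6c6 ⇒ r6c6=3.
Step 8. [r5c6∈{2}] nothing but 2 survives at r5c6, so r5c6=2.
Step 9. [r1c5∈{5}] nothing but 5 survives at r1c5 ⇒ r1c5=5.
Step 10. [r1c1∈{1}] r1c1's peers cover all but 1, so r1c1=1.
Step 11. [r2c1∈{2}] r2c1's peers cover all but 2. So r2c1=2.
Step 12. [r6c4∈{1}] r6c4 is down to just 1 ⇒ r6c4=1.
Step 13. [r2c6∈{6}] r2c6 is down to just 6 ⇒ r2c6=6.
Step 14. [r3c5∈{3}] r3c5 is down to just 3, so r3c5=3.
Step 15. [r1c2∈{3}] nothing but 3 survives at r1c2. So r1c2=3.
Step 16. [r6c2∈{6}] r6c2 has the single candidate 6 ⇒ r6c2=6.
Step 17. [r6c5∈{4}] r6c5 has the single candidate 4. So r6c5=4.
Step 18. [r6c1∈{5}] r6c1 has the single candidate 5, so r6c1=5.
Step 19. [r2c2∈{4}] only 4 remains possible at r2c2, so r2c2=4.
Step 20. [r3c3∈{1}] nothing but 1 survives at r3c3. So r3c3=1.
Step 21. [r4c5∈{2}] r4c5's peers cover all but 2 ⇒ r4c5=2.

Answer: 1 3 6 2 5 4 / 2 4 5 3 1 6 / 4 2 1 6 3 5 / 6 5 3 4 2 1 / 3 1 4 5 6 2 / 5 6 2 1 4 3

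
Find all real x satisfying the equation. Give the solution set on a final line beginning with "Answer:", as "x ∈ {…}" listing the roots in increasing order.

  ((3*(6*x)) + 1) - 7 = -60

Step 1. [((3*(6*x)) + 1) - 7 = -60] peel the -7: add 7 from each side ⇒ sub: (3*(6*x)) + 1 = -53.
Step 2. [(3*(6*x)) + 1 = -53] 1 comes off first (subtract 1), so sub: 3*(6*x) = -54.
Step 3. [3*(6*x) = -54] leading coefficient 3: divide by 3 ⇒ div: 6*x = -18.
Step 4. [6*x = -18] LHS = 6·(…); ÷6 both sides ⇒ div: x = -3.

Answer: x ∈ {-3}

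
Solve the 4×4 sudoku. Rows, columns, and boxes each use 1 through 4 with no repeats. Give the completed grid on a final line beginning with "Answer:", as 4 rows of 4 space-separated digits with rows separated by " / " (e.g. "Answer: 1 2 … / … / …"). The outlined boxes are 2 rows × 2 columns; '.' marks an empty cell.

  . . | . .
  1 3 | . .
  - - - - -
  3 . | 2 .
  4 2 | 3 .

Step 1. [r1c4∈{1,2,3,4}] row 1 places 3 nowhere but r1c4. So r1c4=3.
Step 2. [r3c4∈{1,4}] across row 3, 4 lands solely at r3c4 ⇒ r3c4=4.
Step 3. [r1c2∈{4}] only 4 remains possible at r1c2. So r1c2=4.
Step 4. [r3c2∈{1}] nothing but 1 survives at r3c2. So r3c2=1.
Step 5. [r2c3∈{4}] r2c3 is down to just 4, so r2c3=4.
Step 6. [r1c3∈{1}] only 1 remains possible at r1c3, so r1c3=1.
Step 7. [r2c4∈{2}] r2c4 has the single candidate 2 ⇒ r2c4=2.
Step 8. [r1c1∈{2}] nothing but 2 survives at r1c1, so r1c1=2.
Step 9. [r4c4∈{1}] r4c4 is down to just 1, so r4c4=1.

Answer: 2 4 1 3 / 1 3 4 2 / 3 1 2 4 / 4 2 3 1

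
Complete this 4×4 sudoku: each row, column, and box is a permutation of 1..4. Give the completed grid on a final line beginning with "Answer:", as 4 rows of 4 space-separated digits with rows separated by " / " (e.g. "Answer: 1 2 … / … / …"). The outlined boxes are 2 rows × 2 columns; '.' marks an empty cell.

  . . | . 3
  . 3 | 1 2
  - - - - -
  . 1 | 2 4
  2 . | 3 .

Step 1. [r1c3∈{4}] r1c3's peers cover all but 4. So r1c3=4.
Step 2. [r3c1∈{3}] nothing but 3 survives at r3c1 ⇒ r3c1=3.
Step 3. [r1c2∈{2}] only 2 remains possible at r1c2, so r1c2=2.
Step 4. [r4c4∈{1}] nothing but 1 survives at r4c4 ⇒ r4c4=1.
Step 5. [r4c2∈{4}] r4c2 has the single candidate 4. So r4c2=4.
Step 6. [r2c1∈{4}] r2c1's peers cover all but 4 ⇒ r2c1=4.
Step 7. [r1c1∈{1}] only 1 remains possible at r1c1 ⇒ r1c1=1.

Answer: 1 2 4 3 / 4 3 1 2 / 3 1 2 4 / 2 4 3 1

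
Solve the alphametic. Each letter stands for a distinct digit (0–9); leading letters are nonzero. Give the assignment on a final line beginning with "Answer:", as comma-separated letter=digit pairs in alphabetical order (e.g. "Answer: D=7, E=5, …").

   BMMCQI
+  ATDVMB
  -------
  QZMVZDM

Step 1. [col 1: I + B ≡ M (mod 10)] B=9 is one option consistent with column 1 (I + B ≡ M (mod 10), carry-in 0) — take it ⇒ B=9.
Step 2. [Q] Q is the leading digit of a 7-digit sum of two 6-digit numbers; the final carry is exactly 1 ⇒ Q=1.
Step 3. [col 1: I + B ≡ M (mod 10)] I=3 is one option consistent with column 1 (I + B ≡ M (mod 10), carry-in 0) — take it. So I=3.
Step 4. [col 1: I + B ≡ M (mod 10)] column 1 reads I+B+carry(0)=M with I=3, B=9; with digits 1,3,9 already taken and all letters distinct, the only value for M is 2, so M=2.
Step 5. [col 2: Q + M ≡ D (mod 10)] column 2 reads Q+M+carry(1)=D with Q=1, M=2; with digits 1,2,3,9 already taken and all letters distinct, the only value for D is 4, so D=4.
Step 6. [col 3: C + V ≡ Z (mod 10)] from column 3 (nothing yet, carry-in 0, digits 1,2,3,4,9 already taken and all letters distinct): Z must equal 5 ⇒ Z=5.
Step 7. [col 3: C + V ≡ Z (mod 10)] no forcing yet in column 3 (carry-in 0); C=8 is free and consistent — try it ⇒ C=8.
Step 8. [col 3: C + V ≡ Z (mod 10)] from column 3 (C=8, Z=5, carry-in 0, digits 1,2,3,4,5,8,9 already taken and all letters distinct): V must equal 7. So V=7.
Step 9. [col 5: M + T ≡ M (mod 10)] column 5 reads M+T+carry(0)=M with M=2; with digits 1,2,3,4,5,7,8,9 already taken and all letters distinct, the only value for T is 0, so T=0.
Step 10. [col 6: B + A ≡ Z (mod 10)] in column 6 we have B+A≡Z with carry-in 0; given B=9, Z=5 and digits 0,1,2,3,4,5,7,8,9 already taken and all letters distinct, that pins A to 6. So A=6.

Answer: A=6, B=9, C=8, D=4, I=3, M=2, Q=1, T=0, V=7, Z=5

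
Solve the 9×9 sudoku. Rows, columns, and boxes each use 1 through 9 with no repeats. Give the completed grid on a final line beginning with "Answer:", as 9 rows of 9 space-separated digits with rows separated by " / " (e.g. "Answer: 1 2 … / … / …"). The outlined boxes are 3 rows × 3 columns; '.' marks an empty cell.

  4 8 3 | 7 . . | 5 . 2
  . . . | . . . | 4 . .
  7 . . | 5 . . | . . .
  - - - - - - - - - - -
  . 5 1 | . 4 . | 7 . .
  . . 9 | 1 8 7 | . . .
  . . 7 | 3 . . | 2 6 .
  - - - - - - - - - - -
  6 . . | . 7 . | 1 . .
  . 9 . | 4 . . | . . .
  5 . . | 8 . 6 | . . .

Step 1. [r5c7∈{3}] r5c7 has the single candidate 3, so r5c7=3.
Step 2. [r2c1∈{1,2,9}] col 1 places 9 nowhere but r2c1 ⇒ r2c1=9.
Step 3. [r9c2∈{1,2,3,4,7}] across col 2, 7 lands solely at r9c2 ⇒ r9c2=7.
Step 4. [r9c5∈{1,2,3,9}] in row 9, 1 fits only at r9c5 ⇒ r9c5=1.
Step 5. [r7c2∈{2,3,4}] across col 2, 3 lands solely at r7c2. So r7c2=3.
Step 6. [r6c9∈{1,4,5,8,9}] 1 has one home in row 6: r6c9 ⇒ r6c9=1.
Step 7. [r3c6∈{1,2,3,4,8,9}] 4 has one home in row 3: r3c6 ⇒ r3c6=4.
Step 8. [r2c6∈{1,2,3,8}] in col 6, 8 fits only at r2c6. So r2c6=8.
Step 9. [r8c6∈{2,3,5}] col 6 places 3 nowhere but r8c6 ⇒ r8c6=3.
Step 10. [r9c7∈{9}] r9c7 is down to just 9 ⇒ r9c7=9.
Step 11. [r5c2∈{2,4,6}] r5c2 is the only open cell in row 5 admitting 6, so r5c2=6.
Step 12. [r1c5∈{6,9}] r1c5 is the only open cell in row 1 admitting 6 ⇒ r1c5=6.
Step 13. [r2c4∈{2}] only 2 remains possible at r2c4, so r2c4=2.
Step 14. [r8c5∈{2,5}] col 5 places 2 nowhere but r8c5 ⇒ r8c5=2.
Step 15. [r8c3∈{8}] r8c3 has the single candidate 8. So r8c3=8.
Step 16. [r7c6∈{5,9}] box 8 places 5 nowhere but r7c6 ⇒ r7c6=5.
Step 17. [r6c6∈{9}] nothing but 9 survives at r6c6 ⇒ r6c6=9.
Step 18. [r1c8∈{1,9}] 9 has one home in row 1: r1c8, so r1c8=9.
Step 19. [r4c8∈{8}] r4c8 is down to just 8. So r4c8=8.
Step 20. [r2c5∈{3}] r2c5's peers cover all but 3. So r2c5=3.
Step 21. [r8c7∈{6}] r8c7's peers cover all but 6 ⇒ r8c7=6.
Step 22. [r7c9∈{4,8}] r7c9 is the only open cell in row 7 admitting 8. So r7c9=8.
Step 23. [r3c2∈{1,2}] 2 has one home in col 2: r3c2. So r3c2=2.
Step 24. [r3c8∈{1,3}] row 3 places 1 nowhere but r3c8. So r3c8=1.
Step 25. [r9c8∈{2,3,4}] in col 8, 3 fits only at r9c8. So r9c8=3.
Step 26. [r9c9∈{4}] r9c9's peers cover all but 4, so r9c9=4.
Step 27. [r3c3∈{6}] r3c3 is down to just 6, so r3c3=6.
Step 28. [r2c8∈{7}] nothing but 7 survives at r2c8 ⇒ r2c8=7.
Step 29. [r5c9∈{5}] r5c9 is down to just 5, so r5c9=5.
Step 30. [r5c1∈{2}] r5c1 is down to just 2 ⇒ r5c1=2.
Step 31. [r7c3∈{2,4}] across row 7, 4 lands solely at r7c3. So r7c3=4.
Step 32. [r2c2∈{1}] r2c2's peers cover all but 1. So r2c2=1.
Step 33. [r6c5∈{5}] r6c5 has the single candidate 5, so r6c5=5.
Step 34. [r9c3∈{2}] r9c3's peers cover all but 2. So r9c3=2.
Step 35. [r2c3∈{5}] r2c3 has the single candidate 5 ⇒ r2c3=5.
Step 36. [r8c1∈{1}] nothing but 1 survives at r8c1 ⇒ r8c1=1.
Step 37. [r4c9∈{9}] r4c9 has the single candidate 9, so r4c9=9.
Step 38. [r3c5∈{9}] r3c5 is down to just 9 ⇒ r3c5=9.
Step 39. [r5c8∈{4}] only 4 remains possible at r5c8. So r5c8=4.
Step 40. [r4c6∈{2}] r4c6 is down to just 2. So r4c6=2.
Step 41. [r3c7∈{8}] r3c7 has the single candidate 8, so r3c7=8.
Step 42. [r2c9∈{6}] r2c9's peers cover all but 6, so r2c9=6.
Step 43. [r1c6∈{1}] r1c6's peers cover all but 1. So r1c6=1.
Step 44. [r4c4∈{6}] r4c4's peers cover all but 6 ⇒ r4c4=6.
Step 45. [r4c1∈{3}] r4c1's peers cover all but 3, so r4c1=3.
Step 46. [r6c2∈{4}] r6c2 has the single candidate 4 ⇒ r6c2=4.
Step 47. [r7c4∈{9}] r7c4 has the single candidate 9 ⇒ r7c4=9.
Step 48. [r3c9∈{3}] r3c9 is down to just 3 ⇒ r3c9=3.
Step 49. [r8c9∈{7}] r8c9's peers cover all but 7 ⇒ r8c9=7.
Step 50. [r7c8∈{2}] r7c8 has the single candidate 2, so r7c8=2.
Step 51. [r8c8∈{5}] nothing but 5 survives at r8c8, so r8c8=5.
Step 52. [r6c1∈{8}] r6c1 is down to just 8. So r6c1=8.

Answer: 4 8 3 7 6 1 5 9 2 / 9 1 5 2 3 8 4 7 6 / 7 2 6 5 9 4 8 1 3 / 3 5 1 6 4 2 7 8 9 / 2 6 9 1 8 7 3 4 5 / 8 4 7 3 5 9 2 6 1 / 6 3 4 9 7 5 1 2 8 / 1 9 8 4 2 3 6 5 7 / 5 7 2 8 1 6 9 3 4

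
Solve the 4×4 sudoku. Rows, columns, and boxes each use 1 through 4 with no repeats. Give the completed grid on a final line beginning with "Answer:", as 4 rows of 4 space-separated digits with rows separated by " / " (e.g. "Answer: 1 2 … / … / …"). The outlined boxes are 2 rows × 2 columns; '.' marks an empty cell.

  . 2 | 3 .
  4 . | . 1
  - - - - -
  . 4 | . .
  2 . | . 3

Step 1. [r4c2∈{1}] r4c2 is down to just 1. So r4c2=1.
Step 2. [r3c3∈{1,2}] r3c3 is the only open cell in row 3 admitting 1 ⇒ r3c3=1.
Step 3. [r1c1∈{1}] only 1 remains possible at r1c1 ⇒ r1c1=1.
Step 4. [r1c4∈{4}] only 4 remains possible at r1c4, so r1c4=4.
Step 5. [r2c3∈{2}] r2c3's peers cover all but 2. So r2c3=2.
Step 6. [r2c2∈{3}] r2c2 has the single candidate 3. So r2c2=3.
Step 7. [r4c3∈{4}] nothing but 4 survives at r4c3. So r4c3=4.
Step 8. [r3c4∈{2}] r3c4 has the single candidate 2 ⇒ r3c4=2.
Step 9. [r3c1∈{3}] nothing but 3 survives at r3c1 ⇒ r3c1=3.

Answer: 1 2 3 4 / 4 3 2 1 / 3 4 1 2 / 2 1 4 3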